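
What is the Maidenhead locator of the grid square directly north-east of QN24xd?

QN34ae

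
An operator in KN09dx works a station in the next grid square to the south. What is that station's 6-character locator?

Latitude subsquare x = 23; −1 → 22 = w.
The longitude characters are unchanged.

KN09dw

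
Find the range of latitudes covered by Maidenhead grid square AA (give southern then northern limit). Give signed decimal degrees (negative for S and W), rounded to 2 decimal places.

Field A=0, A=0: +0·20° lon, +0·10° lat → SW at lon -180°, lat -90°.
Cell spans 20° lon × 10° lat.
south -90.00, north -80.00.

-90.00, -80.00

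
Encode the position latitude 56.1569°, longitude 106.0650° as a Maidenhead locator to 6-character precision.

OO36ad

Offset from 180°W / 90°S: lon 286.0650°, lat 146.1569°.
Field (20°×10°, letters A–R): 286.0650/20 → 14 → O, 146.1569/10 → 14 → O; chars OO.
Square (2°×1°, digits 0–9): 6.0650/2 → 3, 6.1569/1 → 6; chars 36.
Subsquare (5′×2.5′, letters a–x): 0.0650/0.0833333 → 0 → a, 0.1569/0.0416667 → 3 → d; chars ad.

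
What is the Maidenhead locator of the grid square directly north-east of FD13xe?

FD23af

Longitude subsquare x = 23; +1 → 24, wraps to 0 = a, carry into square.
Longitude square 1; +1 → 2.
Latitude subsquare e = 4; +1 → 5 = f.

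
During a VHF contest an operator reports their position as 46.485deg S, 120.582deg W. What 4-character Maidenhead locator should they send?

Offset from 180°W / 90°S: lon 59.42°, lat 43.52°.
Field: 59.42/20 → 2 → C, 43.52/10 → 4 → E; chars CE.
Square: 19.42/2 → 9, 3.52/1 → 3; chars 93.

CE93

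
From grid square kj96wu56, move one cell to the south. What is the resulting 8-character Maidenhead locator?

KJ96wu55

Latitude extended square 6; −1 → 5.
The longitude characters are unchanged.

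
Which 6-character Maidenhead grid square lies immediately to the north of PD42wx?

Latitude subsquare x = 23; +1 → 24, wraps to 0 = a, carry into square.
Latitude square 2; +1 → 3.
The longitude characters are unchanged.

PD43wa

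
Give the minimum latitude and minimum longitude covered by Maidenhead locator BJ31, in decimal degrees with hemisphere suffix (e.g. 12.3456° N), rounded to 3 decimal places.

1.000° N, 154.000° W

Field B=1, J=9: +1·20° lon, +9·10° lat → SW at lon -160°, lat 0°.
Square 3, 1: +3·2° lon, +1·1° lat → SW at lon -154°, lat 1°.
latitude 1.000° N, longitude 154.000° W.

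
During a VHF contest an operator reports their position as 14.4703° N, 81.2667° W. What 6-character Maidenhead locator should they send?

EK94il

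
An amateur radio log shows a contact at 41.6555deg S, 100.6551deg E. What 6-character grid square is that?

OE08hi

Add 180° to longitude and 90° to latitude: 280.6551, 48.3445.
Field: lon ⌊280.6551/20⌋ = 14 → O; lat ⌊48.3445/10⌋ = 4 → E.
Square: lon ⌊0.6551/2⌋ = 0; lat ⌊8.3445/1⌋ = 8.
Subsquare: lon ⌊0.6551/0.0833333⌋ = 7 → h; lat ⌊0.3445/0.0416667⌋ = 8 → i.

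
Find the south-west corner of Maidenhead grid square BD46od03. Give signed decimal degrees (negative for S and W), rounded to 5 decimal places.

Field B=1, D=3: +1·20° lon, +3·10° lat → SW at lon -160°, lat -60°.
Square 4, 6: +4·2° lon, +6·1° lat → SW at lon -152°, lat -54°.
Subsquare o=14, d=3: +14·0.0833333° lon, +3·0.0416667° lat → SW at lon -150.833°, lat -53.875°.
Extended square 0, 3: +0·0.00833333° lon, +3·0.00416667° lat → SW at lon -150.833°, lat -53.8625°.
latitude -53.86250, longitude -150.83333.

-53.86250, -150.83333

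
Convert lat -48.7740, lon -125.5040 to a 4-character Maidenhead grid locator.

Add 180° to longitude and 90° to latitude: 54.50, 41.23.
Field: lon ⌊54.50/20⌋ = 2 → C; lat ⌊41.23/10⌋ = 4 → E.
Square: lon ⌊14.50/2⌋ = 7; lat ⌊1.23/1⌋ = 1.

CE71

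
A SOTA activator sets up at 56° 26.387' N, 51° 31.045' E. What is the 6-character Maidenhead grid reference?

Add 180° to longitude and 90° to latitude: 231.5174, 146.4398.
Field: lon ⌊231.5174/20⌋ = 11 → L; lat ⌊146.4398/10⌋ = 14 → O.
Square: lon ⌊11.5174/2⌋ = 5; lat ⌊6.4398/1⌋ = 6.
Subsquare: lon ⌊1.5174/0.0833333⌋ = 18 → s; lat ⌊0.4398/0.0416667⌋ = 10 → k.

LO56sk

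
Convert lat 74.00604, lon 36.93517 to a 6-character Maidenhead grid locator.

Add 180° to longitude and 90° to latitude: 216.9352, 164.0060.
Field: 216.9352/20 → 10 → K, 164.0060/10 → 16 → Q; chars KQ.
Square: 16.9352/2 → 8, 4.0060/1 → 4; chars 84.
Subsquare: 0.9352/0.0833333 → 11 → l, 0.0060/0.0416667 → 0 → a; chars la.

KQ84la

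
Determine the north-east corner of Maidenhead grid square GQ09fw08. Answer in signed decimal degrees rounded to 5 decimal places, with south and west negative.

79.95417, -59.57500

Field G=6, Q=16: +6·20° lon, +16·10° lat → SW at lon -60°, lat 70°.
Square 0, 9: +0·2° lon, +9·1° lat → SW at lon -60°, lat 79°.
Subsquare f=5, w=22: +5·0.0833333° lon, +22·0.0416667° lat → SW at lon -59.5833°, lat 79.9167°.
Extended square 0, 8: +0·0.00833333° lon, +8·0.00416667° lat → SW at lon -59.5833°, lat 79.95°.
Cell spans 0.00833333° lon × 0.00416667° lat. NE corner is SW corner plus one full cell.
latitude 79.95417, longitude -59.57500.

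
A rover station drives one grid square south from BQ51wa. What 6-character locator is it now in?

Latitude subsquare a = 0; −1 → -1, wraps to 23 = x, carry into square.
Latitude square 1; −1 → 0.
The longitude characters are unchanged.

BQ50wx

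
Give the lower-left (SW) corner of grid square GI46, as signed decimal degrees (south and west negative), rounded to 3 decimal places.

-4.000, -52.000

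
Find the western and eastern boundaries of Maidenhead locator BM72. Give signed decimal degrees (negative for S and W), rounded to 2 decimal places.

-146.00, -144.00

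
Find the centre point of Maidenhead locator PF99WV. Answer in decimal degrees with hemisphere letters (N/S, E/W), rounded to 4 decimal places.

Field P=15, F=5: +15·20° lon, +5·10° lat → SW at lon 120°, lat -40°.
Square 9, 9: +9·2° lon, +9·1° lat → SW at lon 138°, lat -31°.
Subsquare w=22, v=21: +22·0.0833333° lon, +21·0.0416667° lat → SW at lon 139.833°, lat -30.125°.
Cell spans 0.0833333° lon × 0.0416667° lat. Centre is SW corner plus half of each.
latitude 30.1042° S, longitude 139.8750° E.

30.1042° S, 139.8750° E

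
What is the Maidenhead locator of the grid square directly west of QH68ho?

QH68go

Longitude subsquare h = 7; −1 → 6 = g.
The latitude characters are unchanged.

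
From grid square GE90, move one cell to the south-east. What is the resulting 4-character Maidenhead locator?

Longitude square 9; +1 → 10, wraps to 0, carry into field.
Longitude field G = 6; +1 → 7 = H.
Latitude square 0; −1 → -1, wraps to 9, carry into field.
Latitude field E = 4; −1 → 3 = D.

HD09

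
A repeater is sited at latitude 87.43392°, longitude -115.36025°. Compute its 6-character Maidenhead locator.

Shift to the Maidenhead origin (180°W, 90°S): lon 64.6398, lat 177.4339.
Field: 64.6398/20 → 3 → D, 177.4339/10 → 17 → R; chars DR.
Square: 4.6398/2 → 2, 7.4339/1 → 7; chars 27.
Subsquare: 0.6398/0.0833333 → 7 → h, 0.4339/0.0416667 → 10 → k; chars hk.

DR27hk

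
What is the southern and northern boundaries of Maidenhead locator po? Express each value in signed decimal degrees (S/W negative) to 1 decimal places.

50.0, 60.0

Field P=15, O=14: +15·20° lon, +14·10° lat → SW at lon 120°, lat 50°.
Cell spans 20° lon × 10° lat.
south 50.0, north 60.0.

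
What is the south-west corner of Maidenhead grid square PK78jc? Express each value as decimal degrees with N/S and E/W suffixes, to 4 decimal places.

18.0833° N, 134.7500° E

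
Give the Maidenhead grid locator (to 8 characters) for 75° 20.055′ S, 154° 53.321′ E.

QB74kp69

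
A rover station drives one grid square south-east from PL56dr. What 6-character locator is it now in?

Longitude subsquare d = 3; +1 → 4 = e.
Latitude subsquare r = 17; −1 → 16 = q.

PL56eq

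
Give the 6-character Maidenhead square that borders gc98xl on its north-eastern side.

HC08am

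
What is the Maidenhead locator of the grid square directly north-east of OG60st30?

Longitude extended square 3; +1 → 4.
Latitude extended square 0; +1 → 1.

OG60st41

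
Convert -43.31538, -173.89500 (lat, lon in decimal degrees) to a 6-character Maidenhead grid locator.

Shift to the Maidenhead origin (180°W, 90°S): lon 6.1050, lat 46.6846.
Field: lon ⌊6.1050/20⌋ = 0 → A; lat ⌊46.6846/10⌋ = 4 → E.
Square: lon ⌊6.1050/2⌋ = 3; lat ⌊6.6846/1⌋ = 6.
Subsquare: lon ⌊0.1050/0.0833333⌋ = 1 → b; lat ⌊0.6846/0.0416667⌋ = 16 → q.

AE36bq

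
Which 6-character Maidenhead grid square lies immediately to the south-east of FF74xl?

FF84ak

Longitude subsquare x = 23; +1 → 24, wraps to 0 = a, carry into square.
Longitude square 7; +1 → 8.
Latitude subsquare l = 11; −1 → 10 = k.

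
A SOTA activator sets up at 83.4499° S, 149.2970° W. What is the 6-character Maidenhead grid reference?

BA56in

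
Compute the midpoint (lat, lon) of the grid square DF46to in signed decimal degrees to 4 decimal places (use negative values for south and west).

Field D=3, F=5: +3·20° lon, +5·10° lat → SW at lon -120°, lat -40°.
Square 4, 6: +4·2° lon, +6·1° lat → SW at lon -112°, lat -34°.
Subsquare t=19, o=14: +19·0.0833333° lon, +14·0.0416667° lat → SW at lon -110.417°, lat -33.4167°.
Cell spans 0.0833333° lon × 0.0416667° lat. Centre is SW corner plus half of each.
latitude -33.3958, longitude -110.3750.

-33.3958, -110.3750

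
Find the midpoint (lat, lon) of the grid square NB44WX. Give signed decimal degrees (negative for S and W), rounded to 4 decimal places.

-75.0208, 89.8750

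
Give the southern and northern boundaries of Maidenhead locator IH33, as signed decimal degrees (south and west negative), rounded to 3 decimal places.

-17.000, -16.000

Field I=8, H=7: +8·20° lon, +7·10° lat → SW at lon -20°, lat -20°.
Square 3, 3: +3·2° lon, +3·1° lat → SW at lon -14°, lat -17°.
Cell spans 2° lon × 1° lat.
south -17.000, north -16.000.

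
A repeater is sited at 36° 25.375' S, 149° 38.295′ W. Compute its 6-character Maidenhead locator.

BF53en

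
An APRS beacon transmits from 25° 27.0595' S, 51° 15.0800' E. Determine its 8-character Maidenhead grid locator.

LG54pn01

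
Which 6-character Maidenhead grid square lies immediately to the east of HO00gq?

Longitude subsquare g = 6; +1 → 7 = h.
The latitude characters are unchanged.

HO00hq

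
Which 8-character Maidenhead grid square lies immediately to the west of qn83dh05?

QN83ch95

Longitude extended square 0; −1 → -1, wraps to 9, carry into subsquare.
Longitude subsquare d = 3; −1 → 2 = c.
The latitude characters are unchanged.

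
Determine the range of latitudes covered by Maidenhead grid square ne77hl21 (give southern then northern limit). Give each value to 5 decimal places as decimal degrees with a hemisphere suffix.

42.53750° S, 42.53333° S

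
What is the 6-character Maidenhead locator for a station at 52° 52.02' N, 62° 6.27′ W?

Add 180° to longitude and 90° to latitude: 117.8955, 142.8670.
Field: lon ⌊117.8955/20⌋ = 5 → F; lat ⌊142.8670/10⌋ = 14 → O.
Square: lon ⌊17.8955/2⌋ = 8; lat ⌊2.8670/1⌋ = 2.
Subsquare: lon ⌊1.8955/0.0833333⌋ = 22 → w; lat ⌊0.8670/0.0416667⌋ = 20 → u.

FO82wu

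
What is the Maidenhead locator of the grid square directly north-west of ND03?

MD94

Longitude square 0; −1 → -1, wraps to 9, carry into field.
Longitude field N = 13; −1 → 12 = M.
Latitude square 3; +1 → 4.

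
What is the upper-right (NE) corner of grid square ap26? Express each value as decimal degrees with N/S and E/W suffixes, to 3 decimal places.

Field A=0, P=15: +0·20° lon, +15·10° lat → SW at lon -180°, lat 60°.
Square 2, 6: +2·2° lon, +6·1° lat → SW at lon -176°, lat 66°.
Cell spans 2° lon × 1° lat. NE corner is SW corner plus one full cell.
latitude 67.000° N, longitude 174.000° W.

67.000° N, 174.000° W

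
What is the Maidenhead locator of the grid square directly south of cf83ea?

Latitude subsquare a = 0; −1 → -1, wraps to 23 = x, carry into square.
Latitude square 3; −1 → 2.
The longitude characters are unchanged.

CF82ex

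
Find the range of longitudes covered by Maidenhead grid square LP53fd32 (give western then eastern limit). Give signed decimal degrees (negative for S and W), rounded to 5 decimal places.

Field L=11, P=15: +11·20° lon, +15·10° lat → SW at lon 40°, lat 60°.
Square 5, 3: +5·2° lon, +3·1° lat → SW at lon 50°, lat 63°.
Subsquare f=5, d=3: +5·0.0833333° lon, +3·0.0416667° lat → SW at lon 50.4167°, lat 63.125°.
Extended square 3, 2: +3·0.00833333° lon, +2·0.00416667° lat → SW at lon 50.4417°, lat 63.1333°.
Cell spans 0.00833333° lon × 0.00416667° lat.
west 50.44167, east 50.45000.

50.44167, 50.45000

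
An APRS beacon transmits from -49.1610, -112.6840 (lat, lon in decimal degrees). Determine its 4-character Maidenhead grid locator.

Shift to the Maidenhead origin (180°W, 90°S): lon 67.32, lat 40.84.
Field: 67.32/20 → 3 → D, 40.84/10 → 4 → E; chars DE.
Square: 7.32/2 → 3, 0.84/1 → 0; chars 30.

DE30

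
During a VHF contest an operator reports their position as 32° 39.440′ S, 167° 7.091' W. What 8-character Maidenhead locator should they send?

Add 180° to longitude and 90° to latitude: 12.88182, 57.34267.
Field: 12.88182/20 → 0 → A, 57.34267/10 → 5 → F; chars AF.
Square: 12.88182/2 → 6, 7.34267/1 → 7; chars 67.
Subsquare: 0.88182/0.0833333 → 10 → k, 0.34267/0.0416667 → 8 → i; chars ki.
Extended square: 0.04848/0.00833333 → 5, 0.00933/0.00416667 → 2; chars 52.

AF67ki52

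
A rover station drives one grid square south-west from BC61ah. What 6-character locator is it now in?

BC51xg

Longitude subsquare a = 0; −1 → -1, wraps to 23 = x, carry into square.
Longitude square 6; −1 → 5.
Latitude subsquare h = 7; −1 → 6 = g.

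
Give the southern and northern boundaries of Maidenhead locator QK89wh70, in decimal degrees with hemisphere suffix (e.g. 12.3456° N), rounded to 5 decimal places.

19.29167° N, 19.29583° N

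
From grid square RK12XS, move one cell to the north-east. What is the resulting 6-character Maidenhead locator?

RK22at

Longitude subsquare x = 23; +1 → 24, wraps to 0 = a, carry into square.
Longitude square 1; +1 → 2.
Latitude subsquare s = 18; +1 → 19 = t.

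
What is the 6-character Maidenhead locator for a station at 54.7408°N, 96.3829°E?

NO84er

Add 180° to longitude and 90° to latitude: 276.3829, 144.7408.
Field: lon ⌊276.3829/20⌋ = 13 → N; lat ⌊144.7408/10⌋ = 14 → O.
Square: lon ⌊16.3829/2⌋ = 8; lat ⌊4.7408/1⌋ = 4.
Subsquare: lon ⌊0.3829/0.0833333⌋ = 4 → e; lat ⌊0.7408/0.0416667⌋ = 17 → r.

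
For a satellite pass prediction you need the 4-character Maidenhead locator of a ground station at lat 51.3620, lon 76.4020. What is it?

MO81

Add 180° to longitude and 90° to latitude: 256.40, 141.36.
Field: 256.40/20 → 12 → M, 141.36/10 → 14 → O; chars MO.
Square: 16.40/2 → 8, 1.36/1 → 1; chars 81.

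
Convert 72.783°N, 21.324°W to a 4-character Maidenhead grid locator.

Add 180° to longitude and 90° to latitude: 158.68, 162.78.
Field (20°×10°, letters A–R): 158.68/20 → 7 → H, 162.78/10 → 16 → Q; chars HQ.
Square (2°×1°, digits 0–9): 18.68/2 → 9, 2.78/1 → 2; chars 92.

HQ92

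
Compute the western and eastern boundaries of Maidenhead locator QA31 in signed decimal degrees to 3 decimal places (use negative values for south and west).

Field Q=16, A=0: +16·20° lon, +0·10° lat → SW at lon 140°, lat -90°.
Square 3, 1: +3·2° lon, +1·1° lat → SW at lon 146°, lat -89°.
Cell spans 2° lon × 1° lat.
west 146.000, east 148.000.

146.000, 148.000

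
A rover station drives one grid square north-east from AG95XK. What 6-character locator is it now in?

BG05al

Longitude subsquare x = 23; +1 → 24, wraps to 0 = a, carry into square.
Longitude square 9; +1 → 10, wraps to 0, carry into field.
Longitude field A = 0; +1 → 1 = B.
Latitude subsquare k = 10; +1 → 11 = l.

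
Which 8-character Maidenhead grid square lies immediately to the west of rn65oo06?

Longitude extended square 0; −1 → -1, wraps to 9, carry into subsquare.
Longitude subsquare o = 14; −1 → 13 = n.
The latitude characters are unchanged.

RN65no96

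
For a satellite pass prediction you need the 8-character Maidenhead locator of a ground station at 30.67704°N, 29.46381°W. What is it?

Add 180° to longitude and 90° to latitude: 150.53619, 120.67704.
Field: 150.53619/20 → 7 → H, 120.67704/10 → 12 → M; chars HM.
Square: 10.53619/2 → 5, 0.67704/1 → 0; chars 50.
Subsquare: 0.53619/0.0833333 → 6 → g, 0.67704/0.0416667 → 16 → q; chars gq.
Extended square: 0.03619/0.00833333 → 4, 0.01037/0.00416667 → 2; chars 42.

HM50gq42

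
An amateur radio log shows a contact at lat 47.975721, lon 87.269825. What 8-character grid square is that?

Add 180° to longitude and 90° to latitude: 267.26982, 137.97572.
Field: lon ⌊267.26982/20⌋ = 13 → N; lat ⌊137.97572/10⌋ = 13 → N.
Square: lon ⌊7.26982/2⌋ = 3; lat ⌊7.97572/1⌋ = 7.
Subsquare: lon ⌊1.26982/0.0833333⌋ = 15 → p; lat ⌊0.97572/0.0416667⌋ = 23 → x.
Extended square: lon ⌊0.01982/0.00833333⌋ = 2; lat ⌊0.01739/0.00416667⌋ = 4.

NN37px24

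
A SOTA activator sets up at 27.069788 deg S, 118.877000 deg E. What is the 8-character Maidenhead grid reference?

OG92kw53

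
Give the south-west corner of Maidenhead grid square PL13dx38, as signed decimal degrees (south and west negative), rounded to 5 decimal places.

23.99167, 122.27500

Field P=15, L=11: +15·20° lon, +11·10° lat → SW at lon 120°, lat 20°.
Square 1, 3: +1·2° lon, +3·1° lat → SW at lon 122°, lat 23°.
Subsquare d=3, x=23: +3·0.0833333° lon, +23·0.0416667° lat → SW at lon 122.25°, lat 23.9583°.
Extended square 3, 8: +3·0.00833333° lon, +8·0.00416667° lat → SW at lon 122.275°, lat 23.9917°.
latitude 23.99167, longitude 122.27500.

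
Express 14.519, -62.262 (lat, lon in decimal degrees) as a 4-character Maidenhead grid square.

FK84

Offset from 180°W / 90°S: lon 117.74°, lat 104.52°.
Field: lon ⌊117.74/20⌋ = 5 → F; lat ⌊104.52/10⌋ = 10 → K.
Square: lon ⌊17.74/2⌋ = 8; lat ⌊4.52/1⌋ = 4.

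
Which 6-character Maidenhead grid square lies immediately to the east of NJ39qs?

NJ39rs

Longitude subsquare q = 16; +1 → 17 = r.
The latitude characters are unchanged.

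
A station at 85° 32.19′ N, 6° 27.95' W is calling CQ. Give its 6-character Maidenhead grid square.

Offset from 180°W / 90°S: lon 173.5342°, lat 175.5365°.
Field: 173.5342/20 → 8 → I, 175.5365/10 → 17 → R; chars IR.
Square: 13.5342/2 → 6, 5.5365/1 → 5; chars 65.
Subsquare: 1.5342/0.0833333 → 18 → s, 0.5365/0.0416667 → 12 → m; chars sm.

IR65sm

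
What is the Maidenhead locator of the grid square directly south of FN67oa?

FN66ox

Latitude subsquare a = 0; −1 → -1, wraps to 23 = x, carry into square.
Latitude square 7; −1 → 6.
The longitude characters are unchanged.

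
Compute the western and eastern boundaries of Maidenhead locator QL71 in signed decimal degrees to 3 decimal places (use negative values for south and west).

Field Q=16, L=11: +16·20° lon, +11·10° lat → SW at lon 140°, lat 20°.
Square 7, 1: +7·2° lon, +1·1° lat → SW at lon 154°, lat 21°.
Cell spans 2° lon × 1° lat.
west 154.000, east 156.000.

154.000, 156.000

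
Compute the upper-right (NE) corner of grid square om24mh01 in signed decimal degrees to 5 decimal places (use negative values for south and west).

Field O=14, M=12: +14·20° lon, +12·10° lat → SW at lon 100°, lat 30°.
Square 2, 4: +2·2° lon, +4·1° lat → SW at lon 104°, lat 34°.
Subsquare m=12, h=7: +12·0.0833333° lon, +7·0.0416667° lat → SW at lon 105°, lat 34.2917°.
Extended square 0, 1: +0·0.00833333° lon, +1·0.00416667° lat → SW at lon 105°, lat 34.2958°.
Cell spans 0.00833333° lon × 0.00416667° lat. NE corner is SW corner plus one full cell.
latitude 34.30000, longitude 105.00833.

34.30000, 105.00833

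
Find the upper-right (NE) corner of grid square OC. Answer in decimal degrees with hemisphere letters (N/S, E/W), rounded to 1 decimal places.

Field O=14, C=2: +14·20° lon, +2·10° lat → SW at lon 100°, lat -70°.
Cell spans 20° lon × 10° lat. NE corner is SW corner plus one full cell.
latitude 60.0° S, longitude 120.0° E.

60.0° S, 120.0° E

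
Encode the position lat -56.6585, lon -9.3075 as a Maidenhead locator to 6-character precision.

Add 180° to longitude and 90° to latitude: 170.6925, 33.3415.
Field (20°×10°, letters A–R): 170.6925/20 → 8 → I, 33.3415/10 → 3 → D; chars ID.
Square (2°×1°, digits 0–9): 10.6925/2 → 5, 3.3415/1 → 3; chars 53.
Subsquare (5′×2.5′, letters a–x): 0.6925/0.0833333 → 8 → i, 0.3415/0.0416667 → 8 → i; chars ii.

ID53ii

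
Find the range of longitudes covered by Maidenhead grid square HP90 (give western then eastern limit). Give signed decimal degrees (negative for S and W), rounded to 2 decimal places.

-22.00, -20.00

Field H=7, P=15: +7·20° lon, +15·10° lat → SW at lon -40°, lat 60°.
Square 9, 0: +9·2° lon, +0·1° lat → SW at lon -22°, lat 60°.
Cell spans 2° lon × 1° lat.
west -22.00, east -20.00.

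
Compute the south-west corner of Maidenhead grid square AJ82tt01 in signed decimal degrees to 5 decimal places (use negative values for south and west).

Field A=0, J=9: +0·20° lon, +9·10° lat → SW at lon -180°, lat 0°.
Square 8, 2: +8·2° lon, +2·1° lat → SW at lon -164°, lat 2°.
Subsquare t=19, t=19: +19·0.0833333° lon, +19·0.0416667° lat → SW at lon -162.417°, lat 2.79167°.
Extended square 0, 1: +0·0.00833333° lon, +1·0.00416667° lat → SW at lon -162.417°, lat 2.79583°.
latitude 2.79583, longitude -162.41667.

2.79583, -162.41667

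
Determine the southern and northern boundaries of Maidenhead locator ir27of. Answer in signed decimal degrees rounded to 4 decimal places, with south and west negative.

87.2083, 87.2500

Field I=8, R=17: +8·20° lon, +17·10° lat → SW at lon -20°, lat 80°.
Square 2, 7: +2·2° lon, +7·1° lat → SW at lon -16°, lat 87°.
Subsquare o=14, f=5: +14·0.0833333° lon, +5·0.0416667° lat → SW at lon -14.8333°, lat 87.2083°.
Cell spans 0.0833333° lon × 0.0416667° lat.
south 87.2083, north 87.2500.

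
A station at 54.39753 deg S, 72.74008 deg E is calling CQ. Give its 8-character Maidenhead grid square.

MD65io84

Add 180° to longitude and 90° to latitude: 252.74008, 35.60247.
Field: lon ⌊252.74008/20⌋ = 12 → M; lat ⌊35.60247/10⌋ = 3 → D.
Square: lon ⌊12.74008/2⌋ = 6; lat ⌊5.60247/1⌋ = 5.
Subsquare: lon ⌊0.74008/0.0833333⌋ = 8 → i; lat ⌊0.60247/0.0416667⌋ = 14 → o.
Extended square: lon ⌊0.07341/0.00833333⌋ = 8; lat ⌊0.01914/0.00416667⌋ = 4.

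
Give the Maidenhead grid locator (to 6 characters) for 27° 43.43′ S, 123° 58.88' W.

Shift to the Maidenhead origin (180°W, 90°S): lon 56.0187, lat 62.2762.
Field: lon ⌊56.0187/20⌋ = 2 → C; lat ⌊62.2762/10⌋ = 6 → G.
Square: lon ⌊16.0187/2⌋ = 8; lat ⌊2.2762/1⌋ = 2.
Subsquare: lon ⌊0.0187/0.0833333⌋ = 0 → a; lat ⌊0.2762/0.0416667⌋ = 6 → g.

CG82ag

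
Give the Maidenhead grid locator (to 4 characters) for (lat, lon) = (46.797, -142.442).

Add 180° to longitude and 90° to latitude: 37.56, 136.80.
Field: 37.56/20 → 1 → B, 136.80/10 → 13 → N; chars BN.
Square: 17.56/2 → 8, 6.80/1 → 6; chars 86.

BN86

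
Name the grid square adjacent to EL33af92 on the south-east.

Longitude extended square 9; +1 → 10, wraps to 0, carry into subsquare.
Longitude subsquare a = 0; +1 → 1 = b.
Latitude extended square 2; −1 → 1.

EL33bf01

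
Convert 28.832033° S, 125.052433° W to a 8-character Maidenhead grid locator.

CG71le30

Shift to the Maidenhead origin (180°W, 90°S): lon 54.94757, lat 61.16797.
Field: lon ⌊54.94757/20⌋ = 2 → C; lat ⌊61.16797/10⌋ = 6 → G.
Square: lon ⌊14.94757/2⌋ = 7; lat ⌊1.16797/1⌋ = 1.
Subsquare: lon ⌊0.94757/0.0833333⌋ = 11 → l; lat ⌊0.16797/0.0416667⌋ = 4 → e.
Extended square: lon ⌊0.03090/0.00833333⌋ = 3; lat ⌊0.00130/0.00416667⌋ = 0.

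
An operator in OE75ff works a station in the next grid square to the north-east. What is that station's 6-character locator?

OE75gg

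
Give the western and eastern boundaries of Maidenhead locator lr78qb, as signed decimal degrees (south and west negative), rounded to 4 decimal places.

Field L=11, R=17: +11·20° lon, +17·10° lat → SW at lon 40°, lat 80°.
Square 7, 8: +7·2° lon, +8·1° lat → SW at lon 54°, lat 88°.
Subsquare q=16, b=1: +16·0.0833333° lon, +1·0.0416667° lat → SW at lon 55.3333°, lat 88.0417°.
Cell spans 0.0833333° lon × 0.0416667° lat.
west 55.3333, east 55.4167.

55.3333, 55.4167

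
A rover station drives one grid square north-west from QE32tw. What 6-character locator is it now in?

QE32sx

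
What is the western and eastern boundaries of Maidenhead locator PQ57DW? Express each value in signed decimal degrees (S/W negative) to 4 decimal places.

130.2500, 130.3333

Field P=15, Q=16: +15·20° lon, +16·10° lat → SW at lon 120°, lat 70°.
Square 5, 7: +5·2° lon, +7·1° lat → SW at lon 130°, lat 77°.
Subsquare d=3, w=22: +3·0.0833333° lon, +22·0.0416667° lat → SW at lon 130.25°, lat 77.9167°.
Cell spans 0.0833333° lon × 0.0416667° lat.
west 130.2500, east 130.3333.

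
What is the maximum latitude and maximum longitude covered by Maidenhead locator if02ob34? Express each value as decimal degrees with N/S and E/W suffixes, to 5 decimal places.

Field I=8, F=5: +8·20° lon, +5·10° lat → SW at lon -20°, lat -40°.
Square 0, 2: +0·2° lon, +2·1° lat → SW at lon -20°, lat -38°.
Subsquare o=14, b=1: +14·0.0833333° lon, +1·0.0416667° lat → SW at lon -18.8333°, lat -37.9583°.
Extended square 3, 4: +3·0.00833333° lon, +4·0.00416667° lat → SW at lon -18.8083°, lat -37.9417°.
Cell spans 0.00833333° lon × 0.00416667° lat. NE corner is SW corner plus one full cell.
latitude 37.93750° S, longitude 18.80000° W.

37.93750° S, 18.80000° W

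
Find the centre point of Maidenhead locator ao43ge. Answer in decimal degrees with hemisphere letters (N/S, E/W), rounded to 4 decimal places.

53.1875° N, 171.4583° W

Field A=0, O=14: +0·20° lon, +14·10° lat → SW at lon -180°, lat 50°.
Square 4, 3: +4·2° lon, +3·1° lat → SW at lon -172°, lat 53°.
Subsquare g=6, e=4: +6·0.0833333° lon, +4·0.0416667° lat → SW at lon -171.5°, lat 53.1667°.
Cell spans 0.0833333° lon × 0.0416667° lat. Centre is SW corner plus half of each.
latitude 53.1875° N, longitude 171.4583° W.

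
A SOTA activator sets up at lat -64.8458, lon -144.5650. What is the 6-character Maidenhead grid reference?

BC75rd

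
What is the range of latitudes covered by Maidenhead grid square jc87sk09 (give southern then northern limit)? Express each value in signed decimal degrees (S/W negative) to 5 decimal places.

-62.54583, -62.54167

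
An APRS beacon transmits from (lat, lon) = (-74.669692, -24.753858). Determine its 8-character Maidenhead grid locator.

HB75oh99

Offset from 180°W / 90°S: lon 155.24614°, lat 15.33031°.
Field: 155.24614/20 → 7 → H, 15.33031/10 → 1 → B; chars HB.
Square: 15.24614/2 → 7, 5.33031/1 → 5; chars 75.
Subsquare: 1.24614/0.0833333 → 14 → o, 0.33031/0.0416667 → 7 → h; chars oh.
Extended square: 0.07948/0.00833333 → 9, 0.03864/0.00416667 → 9; chars 99.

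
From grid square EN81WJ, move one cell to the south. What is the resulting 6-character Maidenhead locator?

EN81wi

Latitude subsquare j = 9; −1 → 8 = i.
The longitude characters are unchanged.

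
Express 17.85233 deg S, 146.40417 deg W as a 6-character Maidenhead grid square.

BH62td

Add 180° to longitude and 90° to latitude: 33.5958, 72.1477.
Field: lon ⌊33.5958/20⌋ = 1 → B; lat ⌊72.1477/10⌋ = 7 → H.
Square: lon ⌊13.5958/2⌋ = 6; lat ⌊2.1477/1⌋ = 2.
Subsquare: lon ⌊1.5958/0.0833333⌋ = 19 → t; lat ⌊0.1477/0.0416667⌋ = 3 → d.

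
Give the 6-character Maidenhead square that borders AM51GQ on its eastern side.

AM51hq

Longitude subsquare g = 6; +1 → 7 = h.
The latitude characters are unchanged.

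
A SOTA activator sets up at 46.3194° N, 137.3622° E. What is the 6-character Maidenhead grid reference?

Offset from 180°W / 90°S: lon 317.3622°, lat 136.3194°.
Field (20°×10°, letters A–R): lon ⌊317.3622/20⌋ = 15 → P; lat ⌊136.3194/10⌋ = 13 → N.
Square (2°×1°, digits 0–9): lon ⌊17.3622/2⌋ = 8; lat ⌊6.3194/1⌋ = 6.
Subsquare (5′×2.5′, letters a–x): lon ⌊1.3622/0.0833333⌋ = 16 → q; lat ⌊0.3194/0.0416667⌋ = 7 → h.

PN86qh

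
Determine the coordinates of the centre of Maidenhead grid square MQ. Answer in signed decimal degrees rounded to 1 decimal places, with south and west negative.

75.0, 70.0

Field M=12, Q=16: +12·20° lon, +16·10° lat → SW at lon 60°, lat 70°.
Cell spans 20° lon × 10° lat. Centre is SW corner plus half of each.
latitude 75.0, longitude 70.0.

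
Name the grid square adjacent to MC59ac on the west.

MC49xc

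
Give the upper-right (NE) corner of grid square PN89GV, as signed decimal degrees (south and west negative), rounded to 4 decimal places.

49.9167, 136.5833

Field P=15, N=13: +15·20° lon, +13·10° lat → SW at lon 120°, lat 40°.
Square 8, 9: +8·2° lon, +9·1° lat → SW at lon 136°, lat 49°.
Subsquare g=6, v=21: +6·0.0833333° lon, +21·0.0416667° lat → SW at lon 136.5°, lat 49.875°.
Cell spans 0.0833333° lon × 0.0416667° lat. NE corner is SW corner plus one full cell.
latitude 49.9167, longitude 136.5833.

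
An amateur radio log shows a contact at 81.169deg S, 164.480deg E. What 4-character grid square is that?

Offset from 180°W / 90°S: lon 344.48°, lat 8.83°.
Field: 344.48/20 → 17 → R, 8.83/10 → 0 → A; chars RA.
Square: 4.48/2 → 2, 8.83/1 → 8; chars 28.

RA28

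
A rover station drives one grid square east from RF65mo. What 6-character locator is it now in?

RF65no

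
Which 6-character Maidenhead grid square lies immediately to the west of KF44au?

KF34xu

Longitude subsquare a = 0; −1 → -1, wraps to 23 = x, carry into square.
Longitude square 4; −1 → 3.
The latitude characters are unchanged.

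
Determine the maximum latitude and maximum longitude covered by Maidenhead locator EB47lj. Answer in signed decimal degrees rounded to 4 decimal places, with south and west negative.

-72.5833, -91.0000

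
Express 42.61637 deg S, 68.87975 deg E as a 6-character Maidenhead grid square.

ME47kj

Add 180° to longitude and 90° to latitude: 248.8798, 47.3836.
Field: 248.8798/20 → 12 → M, 47.3836/10 → 4 → E; chars ME.
Square: 8.8798/2 → 4, 7.3836/1 → 7; chars 47.
Subsquare: 0.8798/0.0833333 → 10 → k, 0.3836/0.0416667 → 9 → j; chars kj.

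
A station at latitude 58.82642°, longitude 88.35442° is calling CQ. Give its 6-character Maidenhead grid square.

NO48et

Shift to the Maidenhead origin (180°W, 90°S): lon 268.3544, lat 148.8264.
Field: 268.3544/20 → 13 → N, 148.8264/10 → 14 → O; chars NO.
Square: 8.3544/2 → 4, 8.8264/1 → 8; chars 48.
Subsquare: 0.3544/0.0833333 → 4 → e, 0.8264/0.0416667 → 19 → t; chars et.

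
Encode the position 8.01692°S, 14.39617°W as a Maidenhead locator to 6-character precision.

Offset from 180°W / 90°S: lon 165.6038°, lat 81.9831°.
Field: 165.6038/20 → 8 → I, 81.9831/10 → 8 → I; chars II.
Square: 5.6038/2 → 2, 1.9831/1 → 1; chars 21.
Subsquare: 1.6038/0.0833333 → 19 → t, 0.9831/0.0416667 → 23 → x; chars tx.

II21tx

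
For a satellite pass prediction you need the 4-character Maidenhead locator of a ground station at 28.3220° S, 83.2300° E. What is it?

Add 180° to longitude and 90° to latitude: 263.23, 61.68.
Field: 263.23/20 → 13 → N, 61.68/10 → 6 → G; chars NG.
Square: 3.23/2 → 1, 1.68/1 → 1; chars 11.

NG11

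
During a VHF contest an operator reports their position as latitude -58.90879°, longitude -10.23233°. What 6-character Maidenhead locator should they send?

Offset from 180°W / 90°S: lon 169.7677°, lat 31.0912°.
Field (20°×10°, letters A–R): lon ⌊169.7677/20⌋ = 8 → I; lat ⌊31.0912/10⌋ = 3 → D.
Square (2°×1°, digits 0–9): lon ⌊9.7677/2⌋ = 4; lat ⌊1.0912/1⌋ = 1.
Subsquare (5′×2.5′, letters a–x): lon ⌊1.7677/0.0833333⌋ = 21 → v; lat ⌊0.0912/0.0416667⌋ = 2 → c.

ID41vc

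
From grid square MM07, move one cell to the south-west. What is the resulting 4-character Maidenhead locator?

LM96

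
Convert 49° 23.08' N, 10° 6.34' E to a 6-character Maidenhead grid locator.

JN59bj

Offset from 180°W / 90°S: lon 190.1057°, lat 139.3847°.
Field: lon ⌊190.1057/20⌋ = 9 → J; lat ⌊139.3847/10⌋ = 13 → N.
Square: lon ⌊10.1057/2⌋ = 5; lat ⌊9.3847/1⌋ = 9.
Subsquare: lon ⌊0.1057/0.0833333⌋ = 1 → b; lat ⌊0.3847/0.0416667⌋ = 9 → j.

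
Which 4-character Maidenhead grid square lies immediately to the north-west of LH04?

KH95

Longitude square 0; −1 → -1, wraps to 9, carry into field.
Longitude field L = 11; −1 → 10 = K.
Latitude square 4; +1 → 5.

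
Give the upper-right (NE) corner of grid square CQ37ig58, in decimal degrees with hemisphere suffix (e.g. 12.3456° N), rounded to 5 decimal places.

77.28750° N, 133.28333° W

Field C=2, Q=16: +2·20° lon, +16·10° lat → SW at lon -140°, lat 70°.
Square 3, 7: +3·2° lon, +7·1° lat → SW at lon -134°, lat 77°.
Subsquare i=8, g=6: +8·0.0833333° lon, +6·0.0416667° lat → SW at lon -133.333°, lat 77.25°.
Extended square 5, 8: +5·0.00833333° lon, +8·0.00416667° lat → SW at lon -133.292°, lat 77.2833°.
Cell spans 0.00833333° lon × 0.00416667° lat. NE corner is SW corner plus one full cell.
latitude 77.28750° N, longitude 133.28333° W.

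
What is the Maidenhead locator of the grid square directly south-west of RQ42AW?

Longitude subsquare a = 0; −1 → -1, wraps to 23 = x, carry into square.
Longitude square 4; −1 → 3.
Latitude subsquare w = 22; −1 → 21 = v.

RQ32xv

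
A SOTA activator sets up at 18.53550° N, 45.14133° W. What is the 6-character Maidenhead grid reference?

GK78km

Offset from 180°W / 90°S: lon 134.8587°, lat 108.5355°.
Field: 134.8587/20 → 6 → G, 108.5355/10 → 10 → K; chars GK.
Square: 14.8587/2 → 7, 8.5355/1 → 8; chars 78.
Subsquare: 0.8587/0.0833333 → 10 → k, 0.5355/0.0416667 → 12 → m; chars km.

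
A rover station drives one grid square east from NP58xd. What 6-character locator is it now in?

Longitude subsquare x = 23; +1 → 24, wraps to 0 = a, carry into square.
Longitude square 5; +1 → 6.
The latitude characters are unchanged.

NP68ad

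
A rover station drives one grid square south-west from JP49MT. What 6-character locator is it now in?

JP49ls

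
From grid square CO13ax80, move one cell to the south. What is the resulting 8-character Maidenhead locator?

CO13aw89

Latitude extended square 0; −1 → -1, wraps to 9, carry into subsquare.
Latitude subsquare x = 23; −1 → 22 = w.
The longitude characters are unchanged.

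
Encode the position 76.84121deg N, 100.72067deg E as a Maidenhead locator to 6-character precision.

Add 180° to longitude and 90° to latitude: 280.7207, 166.8412.
Field: lon ⌊280.7207/20⌋ = 14 → O; lat ⌊166.8412/10⌋ = 16 → Q.
Square: lon ⌊0.7207/2⌋ = 0; lat ⌊6.8412/1⌋ = 6.
Subsquare: lon ⌊0.7207/0.0833333⌋ = 8 → i; lat ⌊0.8412/0.0416667⌋ = 20 → u.

OQ06iu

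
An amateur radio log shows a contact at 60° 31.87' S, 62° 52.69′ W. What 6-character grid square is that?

FC89nl

Offset from 180°W / 90°S: lon 117.1218°, lat 29.4688°.
Field: 117.1218/20 → 5 → F, 29.4688/10 → 2 → C; chars FC.
Square: 17.1218/2 → 8, 9.4688/1 → 9; chars 89.
Subsquare: 1.1218/0.0833333 → 13 → n, 0.4688/0.0416667 → 11 → l; chars nl.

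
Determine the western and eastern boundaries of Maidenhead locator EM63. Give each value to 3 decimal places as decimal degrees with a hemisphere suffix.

Field E=4, M=12: +4·20° lon, +12·10° lat → SW at lon -100°, lat 30°.
Square 6, 3: +6·2° lon, +3·1° lat → SW at lon -88°, lat 33°.
Cell spans 2° lon × 1° lat.
west 88.000° W, east 86.000° W.

88.000° W, 86.000° W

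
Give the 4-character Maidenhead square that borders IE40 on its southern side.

ID49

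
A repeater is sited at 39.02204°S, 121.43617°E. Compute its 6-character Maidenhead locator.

PF00rx

Shift to the Maidenhead origin (180°W, 90°S): lon 301.4362, lat 50.9780.
Field: lon ⌊301.4362/20⌋ = 15 → P; lat ⌊50.9780/10⌋ = 5 → F.
Square: lon ⌊1.4362/2⌋ = 0; lat ⌊0.9780/1⌋ = 0.
Subsquare: lon ⌊1.4362/0.0833333⌋ = 17 → r; lat ⌊0.9780/0.0416667⌋ = 23 → x.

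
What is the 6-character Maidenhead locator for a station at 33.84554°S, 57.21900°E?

Shift to the Maidenhead origin (180°W, 90°S): lon 237.2190, lat 56.1545.
Field: 237.2190/20 → 11 → L, 56.1545/10 → 5 → F; chars LF.
Square: 17.2190/2 → 8, 6.1545/1 → 6; chars 86.
Subsquare: 1.2190/0.0833333 → 14 → o, 0.1545/0.0416667 → 3 → d; chars od.

LF86od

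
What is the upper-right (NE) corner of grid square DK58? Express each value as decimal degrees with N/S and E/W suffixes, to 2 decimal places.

19.00° N, 108.00° W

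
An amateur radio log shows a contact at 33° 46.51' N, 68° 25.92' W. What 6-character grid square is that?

FM53ss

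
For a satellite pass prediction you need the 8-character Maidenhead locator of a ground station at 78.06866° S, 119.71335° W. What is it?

Add 180° to longitude and 90° to latitude: 60.28665, 11.93134.
Field: lon ⌊60.28665/20⌋ = 3 → D; lat ⌊11.93134/10⌋ = 1 → B.
Square: lon ⌊0.28665/2⌋ = 0; lat ⌊1.93134/1⌋ = 1.
Subsquare: lon ⌊0.28665/0.0833333⌋ = 3 → d; lat ⌊0.93134/0.0416667⌋ = 22 → w.
Extended square: lon ⌊0.03665/0.00833333⌋ = 4; lat ⌊0.01467/0.00416667⌋ = 3.

DB01dw43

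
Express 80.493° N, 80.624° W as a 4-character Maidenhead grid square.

ER90

Add 180° to longitude and 90° to latitude: 99.38, 170.49.
Field: 99.38/20 → 4 → E, 170.49/10 → 17 → R; chars ER.
Square: 19.38/2 → 9, 0.49/1 → 0; chars 90.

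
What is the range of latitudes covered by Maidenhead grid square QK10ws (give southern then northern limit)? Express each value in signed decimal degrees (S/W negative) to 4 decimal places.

10.7500, 10.7917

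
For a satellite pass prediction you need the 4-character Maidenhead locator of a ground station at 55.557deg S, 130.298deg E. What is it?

PD54

Add 180° to longitude and 90° to latitude: 310.30, 34.44.
Field: 310.30/20 → 15 → P, 34.44/10 → 3 → D; chars PD.
Square: 10.30/2 → 5, 4.44/1 → 4; chars 54.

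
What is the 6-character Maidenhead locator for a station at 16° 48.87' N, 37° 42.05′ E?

Add 180° to longitude and 90° to latitude: 217.7008, 106.8145.
Field: 217.7008/20 → 10 → K, 106.8145/10 → 10 → K; chars KK.
Square: 17.7008/2 → 8, 6.8145/1 → 6; chars 86.
Subsquare: 1.7008/0.0833333 → 20 → u, 0.8145/0.0416667 → 19 → t; chars ut.

KK86ut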